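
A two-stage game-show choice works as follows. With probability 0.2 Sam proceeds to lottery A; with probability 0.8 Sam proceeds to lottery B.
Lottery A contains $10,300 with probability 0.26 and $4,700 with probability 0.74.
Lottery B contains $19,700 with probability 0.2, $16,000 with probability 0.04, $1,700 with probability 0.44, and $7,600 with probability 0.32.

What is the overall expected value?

EV(A) = 0.26 × 10300 + 0.74 × 4700 = 2678 + 3478 = 6156
EV(B) = 0.2 × 19700 + 0.04 × 16000 + 0.44 × 1700 + 0.32 × 7600 = 3940 + 640 + 748 + 2432 = 7760
Overall = 0.2 × 6156 + 0.8 × 7760 = 1231.2 + 6208 = 7439.2

$7,439.20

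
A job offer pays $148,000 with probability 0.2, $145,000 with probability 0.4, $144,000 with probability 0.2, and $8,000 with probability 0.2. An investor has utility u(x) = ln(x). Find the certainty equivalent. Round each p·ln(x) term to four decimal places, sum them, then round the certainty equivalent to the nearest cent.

$81,446.37

E[u] = 0.2·ln(148000) + 0.4·ln(145000) + 0.2·ln(144000) + 0.2·ln(8000) = 2.3810 + 4.7538 + 2.3755 + 1.7974 = 11.3077
CE = e^11.3077 ≈ 81446.37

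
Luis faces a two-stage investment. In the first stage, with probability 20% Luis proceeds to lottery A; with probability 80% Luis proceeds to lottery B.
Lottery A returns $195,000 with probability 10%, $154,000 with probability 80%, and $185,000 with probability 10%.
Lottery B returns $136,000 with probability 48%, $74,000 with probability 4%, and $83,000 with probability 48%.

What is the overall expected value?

$118,704

EV(A) = 0.1 × 195000 + 0.8 × 154000 + 0.1 × 185000 = 19500 + 123200 + 18500 = 161200
EV(B) = 0.48 × 136000 + 0.04 × 74000 + 0.48 × 83000 = 65280 + 2960 + 39840 = 108080
Overall = 0.2 × 161200 + 0.8 × 108080 = 32240 + 86464 = 118704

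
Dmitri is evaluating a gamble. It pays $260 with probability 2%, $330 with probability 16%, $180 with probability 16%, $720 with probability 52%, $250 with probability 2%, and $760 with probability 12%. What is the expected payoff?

EV = 0.02 × 260 + 0.16 × 330 + 0.16 × 180 + 0.52 × 720 + 0.02 × 250 + 0.12 × 760 = 5.2 + 52.8 + 28.8 + 374.4 + 5 + 91.2 = 557.4

$557.40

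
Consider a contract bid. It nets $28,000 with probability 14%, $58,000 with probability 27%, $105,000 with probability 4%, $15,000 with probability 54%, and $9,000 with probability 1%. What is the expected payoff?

$31,970

EV = 0.14 × 28000 + 0.27 × 58000 + 0.04 × 105000 + 0.54 × 15000 + 0.01 × 9000 = 3920 + 15660 + 4200 + 8100 + 90 = 31970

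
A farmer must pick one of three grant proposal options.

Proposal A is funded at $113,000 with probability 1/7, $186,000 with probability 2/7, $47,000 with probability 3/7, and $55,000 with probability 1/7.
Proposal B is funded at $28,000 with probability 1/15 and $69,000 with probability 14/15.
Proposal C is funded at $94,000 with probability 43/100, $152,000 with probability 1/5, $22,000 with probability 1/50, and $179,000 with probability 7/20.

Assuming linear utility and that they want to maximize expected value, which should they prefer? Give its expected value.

Proposal C ($133,910)

Proposal A = 1/7 × 113000 + 2/7 × 186000 + 3/7 × 47000 + 1/7 × 55000 = 16142.8571 + 53142.8571 + 20142.8571 + 7857.1429 = 97285.7143
Proposal B = 1/15 × 28000 + 14/15 × 69000 = 1866.6667 + 64400 = 66266.6667
Proposal C = 43/100 × 94000 + 1/5 × 152000 + 1/50 × 22000 + 7/20 × 179000 = 40420 + 30400 + 440 + 62650 = 133910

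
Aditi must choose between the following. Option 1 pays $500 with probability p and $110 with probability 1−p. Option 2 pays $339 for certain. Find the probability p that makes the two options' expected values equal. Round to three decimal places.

p·500 + (1−p)·110 = 339
390p + 110 = 339
p = (339 − 110) / 390

p = 0.587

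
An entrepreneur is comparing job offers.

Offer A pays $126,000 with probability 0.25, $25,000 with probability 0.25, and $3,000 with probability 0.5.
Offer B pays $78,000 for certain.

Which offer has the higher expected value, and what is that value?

Offer A = 0.25 × 126000 + 0.25 × 25000 + 0.5 × 3000 = 31500 + 6250 + 1500 = 39250
Offer B: 78000 (certain)

Offer B ($78,000)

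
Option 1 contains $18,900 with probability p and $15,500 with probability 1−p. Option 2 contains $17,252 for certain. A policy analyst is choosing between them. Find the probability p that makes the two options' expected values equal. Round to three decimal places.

p = 0.515

p·18900 + (1−p)·15500 = 17252
3400p + 15500 = 17252
p = (17252 − 15500) / 3400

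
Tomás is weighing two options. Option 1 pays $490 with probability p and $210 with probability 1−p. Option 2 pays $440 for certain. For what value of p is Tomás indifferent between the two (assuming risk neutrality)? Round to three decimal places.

p·490 + (1−p)·210 = 440
280p + 210 = 440
p = (440 − 210) / 280

p = 0.821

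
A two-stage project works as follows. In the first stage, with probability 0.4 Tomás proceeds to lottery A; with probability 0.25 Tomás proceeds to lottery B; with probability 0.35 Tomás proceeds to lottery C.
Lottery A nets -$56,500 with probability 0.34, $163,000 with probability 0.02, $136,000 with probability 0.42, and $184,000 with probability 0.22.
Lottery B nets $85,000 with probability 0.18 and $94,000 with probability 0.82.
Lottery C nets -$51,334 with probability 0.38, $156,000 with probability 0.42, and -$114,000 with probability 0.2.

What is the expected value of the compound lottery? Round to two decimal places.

EV(A) = 0.34 × (-56500) + 0.02 × 163000 + 0.42 × 136000 + 0.22 × 184000 = -19210 + 3260 + 57120 + 40480 = 81650
EV(B) = 0.18 × 85000 + 0.82 × 94000 = 15300 + 77080 = 92380
EV(C) = 0.38 × (-51334) + 0.42 × 156000 + 0.2 × (-114000) = -19506.92 + 65520 − 22800 = 23213.08
Overall = 0.4 × 81650 + 0.25 × 92380 + 0.35 × 23213.08 = 32660 + 23095 + 8124.578 = 63879.578

$63,879.58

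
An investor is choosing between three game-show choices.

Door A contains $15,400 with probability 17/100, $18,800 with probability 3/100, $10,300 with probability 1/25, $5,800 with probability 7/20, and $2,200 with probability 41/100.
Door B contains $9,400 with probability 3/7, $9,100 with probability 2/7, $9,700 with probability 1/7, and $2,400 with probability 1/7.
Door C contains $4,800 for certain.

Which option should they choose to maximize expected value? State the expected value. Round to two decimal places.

Door A = 17/100 × 15400 + 3/100 × 18800 + 1/25 × 10300 + 7/20 × 5800 + 41/100 × 2200 = 2618 + 564 + 412 + 2030 + 902 = 6526
Door B = 3/7 × 9400 + 2/7 × 9100 + 1/7 × 9700 + 1/7 × 2400 = 4028.5714 + 2600 + 1385.7143 + 342.8571 = 8357.1429
Door C: 4800 (certain)

Door B ($8,357.14)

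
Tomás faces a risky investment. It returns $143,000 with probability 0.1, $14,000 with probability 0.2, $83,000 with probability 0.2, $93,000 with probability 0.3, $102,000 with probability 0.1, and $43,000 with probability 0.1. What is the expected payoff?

$76,100

EV = 0.1 × 143000 + 0.2 × 14000 + 0.2 × 83000 + 0.3 × 93000 + 0.1 × 102000 + 0.1 × 43000 = 14300 + 2800 + 16600 + 27900 + 10200 + 4300 = 76100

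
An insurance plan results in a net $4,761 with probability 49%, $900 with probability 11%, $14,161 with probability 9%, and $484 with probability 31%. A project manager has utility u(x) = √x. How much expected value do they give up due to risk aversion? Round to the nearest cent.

$870.89

E[u] = 0.49·√4761 + 0.11·√900 + 0.09·√14161 + 0.31·√484 = 0.49·69 + 0.11·30 + 0.09·119 + 0.31·22 = 54.64
CE = (54.64)² = 2985.5296
Risk premium = EV − CE = 3856.42 − 2985.5296 = 870.8904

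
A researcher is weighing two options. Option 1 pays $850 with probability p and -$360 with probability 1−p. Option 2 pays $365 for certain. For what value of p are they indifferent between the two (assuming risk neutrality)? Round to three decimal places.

p·850 + (1−p)·(-360) = 365
1210p − 360 = 365
p = (365 + 360) / 1210

p = 0.599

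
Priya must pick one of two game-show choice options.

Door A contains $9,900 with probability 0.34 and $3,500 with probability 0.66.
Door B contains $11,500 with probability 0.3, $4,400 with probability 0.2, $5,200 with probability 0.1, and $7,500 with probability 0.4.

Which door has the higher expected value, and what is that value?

Door A = 0.34 × 9900 + 0.66 × 3500 = 3366 + 2310 = 5676
Door B = 0.3 × 11500 + 0.2 × 4400 + 0.1 × 5200 + 0.4 × 7500 = 3450 + 880 + 520 + 3000 = 7850

Door B ($7,850)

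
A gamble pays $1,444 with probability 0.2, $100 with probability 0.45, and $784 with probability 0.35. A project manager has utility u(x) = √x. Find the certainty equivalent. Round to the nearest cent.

E[u] = 0.2·√1444 + 0.45·√100 + 0.35·√784 = 0.2·38 + 0.45·10 + 0.35·28 = 21.9
CE = (21.9)² = 479.61

$479.61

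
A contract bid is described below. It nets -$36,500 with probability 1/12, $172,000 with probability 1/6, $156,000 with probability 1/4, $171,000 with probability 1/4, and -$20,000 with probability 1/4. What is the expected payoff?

$102,375

EV = 1/12 × (-36500) + 1/6 × 172000 + 1/4 × 156000 + 1/4 × 171000 + 1/4 × (-20000) = -3041.6667 + 28666.6667 + 39000 + 42750 − 5000 = 102375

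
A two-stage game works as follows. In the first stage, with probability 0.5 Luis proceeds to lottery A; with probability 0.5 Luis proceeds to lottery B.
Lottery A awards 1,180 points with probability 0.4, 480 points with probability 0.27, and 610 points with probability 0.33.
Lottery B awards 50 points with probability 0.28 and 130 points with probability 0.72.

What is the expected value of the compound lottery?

455.25 points

EV(A) = 0.4 × 1180 + 0.27 × 480 + 0.33 × 610 = 472 + 129.6 + 201.3 = 802.9
EV(B) = 0.28 × 50 + 0.72 × 130 = 14 + 93.6 = 107.6
Overall = 0.5 × 802.9 + 0.5 × 107.6 = 401.45 + 53.8 = 455.25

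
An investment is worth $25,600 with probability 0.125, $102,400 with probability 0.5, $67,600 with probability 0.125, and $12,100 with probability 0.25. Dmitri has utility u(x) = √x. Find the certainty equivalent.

E[u] = 0.125·√25600 + 0.5·√102400 + 0.125·√67600 + 0.25·√12100 = 0.125·160 + 0.5·320 + 0.125·260 + 0.25·110 = 240
CE = (240)² = 57600

$57,600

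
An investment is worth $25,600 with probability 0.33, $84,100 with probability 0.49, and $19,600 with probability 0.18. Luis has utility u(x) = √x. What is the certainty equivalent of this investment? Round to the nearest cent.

$48,444.01

E[u] = 0.33·√25600 + 0.49·√84100 + 0.18·√19600 = 0.33·160 + 0.49·290 + 0.18·140 = 220.1
CE = (220.1)² = 48444.01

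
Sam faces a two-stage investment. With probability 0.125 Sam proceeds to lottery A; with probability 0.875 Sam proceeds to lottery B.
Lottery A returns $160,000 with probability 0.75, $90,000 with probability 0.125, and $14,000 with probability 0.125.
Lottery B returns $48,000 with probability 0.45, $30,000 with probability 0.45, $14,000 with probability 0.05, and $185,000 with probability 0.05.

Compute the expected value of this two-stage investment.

EV(A) = 0.75 × 160000 + 0.125 × 90000 + 0.125 × 14000 = 120000 + 11250 + 1750 = 133000
EV(B) = 0.45 × 48000 + 0.45 × 30000 + 0.05 × 14000 + 0.05 × 185000 = 21600 + 13500 + 700 + 9250 = 45050
Overall = 0.125 × 133000 + 0.875 × 45050 = 16625 + 39418.75 = 56043.75

$56,043.75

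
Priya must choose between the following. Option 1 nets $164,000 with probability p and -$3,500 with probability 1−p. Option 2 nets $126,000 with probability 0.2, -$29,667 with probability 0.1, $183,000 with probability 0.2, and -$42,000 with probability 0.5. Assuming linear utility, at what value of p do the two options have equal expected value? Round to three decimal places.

p = 0.247

EV(Option 2) = 0.2 × 126000 + 0.1 × (-29667) + 0.2 × 183000 + 0.5 × (-42000) = 25200 − 2966.7 + 36600 − 21000 = 37833.3
p·164000 + (1−p)·(-3500) = 37833.3
167500p − 3500 = 37833.3
p = (37833.3 + 3500) / 167500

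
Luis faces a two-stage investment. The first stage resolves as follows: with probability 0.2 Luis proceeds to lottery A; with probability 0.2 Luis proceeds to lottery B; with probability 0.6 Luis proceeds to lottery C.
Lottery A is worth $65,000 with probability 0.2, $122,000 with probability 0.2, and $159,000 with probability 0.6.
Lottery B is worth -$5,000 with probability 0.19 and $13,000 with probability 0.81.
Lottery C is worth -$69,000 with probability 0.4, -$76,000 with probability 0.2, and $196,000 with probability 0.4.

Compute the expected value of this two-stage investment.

$49,836

EV(A) = 0.2 × 65000 + 0.2 × 122000 + 0.6 × 159000 = 13000 + 24400 + 95400 = 132800
EV(B) = 0.19 × (-5000) + 0.81 × 13000 = -950 + 10530 = 9580
EV(C) = 0.4 × (-69000) + 0.2 × (-76000) + 0.4 × 196000 = -27600 − 15200 + 78400 = 35600
Overall = 0.2 × 132800 + 0.2 × 9580 + 0.6 × 35600 = 26560 + 1916 + 21360 = 49836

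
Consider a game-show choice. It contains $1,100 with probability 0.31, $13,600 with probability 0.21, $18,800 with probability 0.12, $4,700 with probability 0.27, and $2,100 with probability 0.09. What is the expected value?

$6,911

EV = 0.31 × 1100 + 0.21 × 13600 + 0.12 × 18800 + 0.27 × 4700 + 0.09 × 2100 = 341 + 2856 + 2256 + 1269 + 189 = 6911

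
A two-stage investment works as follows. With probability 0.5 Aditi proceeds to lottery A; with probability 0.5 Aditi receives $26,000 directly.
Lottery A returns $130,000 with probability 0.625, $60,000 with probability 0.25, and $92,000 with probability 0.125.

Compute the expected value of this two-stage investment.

$66,875

EV(A) = 0.625 × 130000 + 0.25 × 60000 + 0.125 × 92000 = 81250 + 15000 + 11500 = 107750
Branch B: 26000 (certain)
Overall = 0.5 × 107750 + 0.5 × 26000 = 53875 + 13000 = 66875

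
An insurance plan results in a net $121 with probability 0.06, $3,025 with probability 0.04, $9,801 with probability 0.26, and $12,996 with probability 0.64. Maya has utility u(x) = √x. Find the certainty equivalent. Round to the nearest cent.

E[u] = 0.06·√121 + 0.04·√3025 + 0.26·√9801 + 0.64·√12996 = 0.06·11 + 0.04·55 + 0.26·99 + 0.64·114 = 101.56
CE = (101.56)² = 10314.4336

$10,314.43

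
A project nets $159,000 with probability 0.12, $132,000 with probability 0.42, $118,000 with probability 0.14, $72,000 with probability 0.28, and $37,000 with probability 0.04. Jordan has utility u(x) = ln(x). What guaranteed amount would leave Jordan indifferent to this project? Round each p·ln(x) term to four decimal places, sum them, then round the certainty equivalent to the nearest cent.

E[u] = 0.12·ln(159000) + 0.42·ln(132000) + 0.14·ln(118000) + 0.28·ln(72000) + 0.04·ln(37000) = 1.4372 + 4.9520 + 1.6350 + 3.1316 + 0.4207 = 11.5765
CE = e^11.5765 ≈ 106563.89

$106,563.89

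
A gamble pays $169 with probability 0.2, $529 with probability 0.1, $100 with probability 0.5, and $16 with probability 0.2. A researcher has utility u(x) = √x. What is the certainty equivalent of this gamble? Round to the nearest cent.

$114.49

E[u] = 0.2·√169 + 0.1·√529 + 0.5·√100 + 0.2·√16 = 0.2·13 + 0.1·23 + 0.5·10 + 0.2·4 = 10.7
CE = (10.7)² = 114.49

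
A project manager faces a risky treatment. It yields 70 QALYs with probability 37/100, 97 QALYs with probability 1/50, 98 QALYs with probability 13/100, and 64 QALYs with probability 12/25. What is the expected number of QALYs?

EV = 37/100 × 70 + 1/50 × 97 + 13/100 × 98 + 12/25 × 64 = 25.9 + 1.94 + 12.74 + 30.72 = 71.3

71.3 QALYs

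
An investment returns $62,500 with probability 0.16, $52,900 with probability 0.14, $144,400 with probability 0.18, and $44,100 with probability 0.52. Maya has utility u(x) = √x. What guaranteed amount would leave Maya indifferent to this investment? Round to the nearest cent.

$62,400.04

E[u] = 0.16·√62500 + 0.14·√52900 + 0.18·√144400 + 0.52·√44100 = 0.16·250 + 0.14·230 + 0.18·380 + 0.52·210 = 249.8
CE = (249.8)² = 62400.04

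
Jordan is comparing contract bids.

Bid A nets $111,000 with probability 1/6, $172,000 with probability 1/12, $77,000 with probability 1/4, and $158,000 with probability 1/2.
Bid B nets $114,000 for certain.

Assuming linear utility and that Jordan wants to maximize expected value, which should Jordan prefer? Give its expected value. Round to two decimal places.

Bid A ($131,083.33)

Bid A = 1/6 × 111000 + 1/12 × 172000 + 1/4 × 77000 + 1/2 × 158000 = 18500 + 14333.3333 + 19250 + 79000 = 131083.3333
Bid B: 114000 (certain)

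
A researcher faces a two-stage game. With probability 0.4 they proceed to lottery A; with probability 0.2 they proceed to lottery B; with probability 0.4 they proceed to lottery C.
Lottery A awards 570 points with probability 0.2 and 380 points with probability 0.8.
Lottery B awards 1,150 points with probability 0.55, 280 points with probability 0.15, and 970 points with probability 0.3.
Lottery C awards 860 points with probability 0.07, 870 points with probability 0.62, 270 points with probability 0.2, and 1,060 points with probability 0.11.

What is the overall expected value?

668.38 points

EV(A) = 0.2 × 570 + 0.8 × 380 = 114 + 304 = 418
EV(B) = 0.55 × 1150 + 0.15 × 280 + 0.3 × 970 = 632.5 + 42 + 291 = 965.5
EV(C) = 0.07 × 860 + 0.62 × 870 + 0.2 × 270 + 0.11 × 1060 = 60.2 + 539.4 + 54 + 116.6 = 770.2
Overall = 0.4 × 418 + 0.2 × 965.5 + 0.4 × 770.2 = 167.2 + 193.1 + 308.08 = 668.38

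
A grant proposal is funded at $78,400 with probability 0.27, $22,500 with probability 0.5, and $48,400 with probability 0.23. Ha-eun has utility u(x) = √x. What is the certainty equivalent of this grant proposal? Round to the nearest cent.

$40,481.44

E[u] = 0.27·√78400 + 0.5·√22500 + 0.23·√48400 = 0.27·280 + 0.5·150 + 0.23·220 = 201.2
CE = (201.2)² = 40481.44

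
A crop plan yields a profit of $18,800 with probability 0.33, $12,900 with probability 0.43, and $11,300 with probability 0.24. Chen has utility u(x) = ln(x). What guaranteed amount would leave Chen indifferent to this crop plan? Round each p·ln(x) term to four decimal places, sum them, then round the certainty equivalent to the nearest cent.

$14,149.01

E[u] = 0.33·ln(18800) + 0.43·ln(12900) + 0.24·ln(11300) = 3.2477 + 4.0699 + 2.2398 = 9.5574
CE = e^9.5574 ≈ 14149.01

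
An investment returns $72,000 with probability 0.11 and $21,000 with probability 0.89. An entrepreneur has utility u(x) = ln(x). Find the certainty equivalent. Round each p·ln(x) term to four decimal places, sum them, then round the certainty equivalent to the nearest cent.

$24,047.83

E[u] = 0.11·ln(72000) + 0.89·ln(21000) = 1.2303 + 8.8575 = 10.0878
CE = e^10.0878 ≈ 24047.83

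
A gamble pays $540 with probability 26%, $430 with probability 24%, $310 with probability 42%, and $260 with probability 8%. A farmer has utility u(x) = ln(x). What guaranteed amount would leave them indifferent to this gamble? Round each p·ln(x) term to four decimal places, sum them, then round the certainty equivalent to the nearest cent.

$381.99

E[u] = 0.26·ln(540) + 0.24·ln(430) + 0.42·ln(310) + 0.08·ln(260) = 1.6358 + 1.4553 + 2.4094 + 0.4449 = 5.9454
CE = e^5.9454 ≈ 381.99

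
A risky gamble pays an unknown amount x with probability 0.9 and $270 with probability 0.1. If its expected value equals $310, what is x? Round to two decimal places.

0.9·x + 0.1·270 = 310
0.9·x = 310 − 27 = 283
x = 283 / 0.9 = 314.4444

x = $314.44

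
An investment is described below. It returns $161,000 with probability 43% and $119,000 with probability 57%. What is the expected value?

EV = 0.43 × 161000 + 0.57 × 119000 = 69230 + 67830 = 137060

$137,060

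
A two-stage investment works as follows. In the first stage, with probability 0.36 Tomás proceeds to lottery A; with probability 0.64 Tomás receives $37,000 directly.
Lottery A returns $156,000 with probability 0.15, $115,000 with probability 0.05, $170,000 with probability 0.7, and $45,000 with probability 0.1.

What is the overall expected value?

$78,634

EV(A) = 0.15 × 156000 + 0.05 × 115000 + 0.7 × 170000 + 0.1 × 45000 = 23400 + 5750 + 119000 + 4500 = 152650
Branch B: 37000 (certain)
Overall = 0.36 × 152650 + 0.64 × 37000 = 54954 + 23680 = 78634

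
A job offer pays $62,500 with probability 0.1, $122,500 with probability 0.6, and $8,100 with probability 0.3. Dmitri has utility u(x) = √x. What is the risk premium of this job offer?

$13,536

E[u] = 0.1·√62500 + 0.6·√122500 + 0.3·√8100 = 0.1·250 + 0.6·350 + 0.3·90 = 262
CE = (262)² = 68644
Risk premium = EV − CE = 82180 − 68644 = 13536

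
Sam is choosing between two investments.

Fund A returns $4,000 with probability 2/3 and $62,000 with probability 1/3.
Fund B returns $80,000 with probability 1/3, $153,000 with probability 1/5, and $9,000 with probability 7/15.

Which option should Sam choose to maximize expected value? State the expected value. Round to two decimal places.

Fund B ($61,466.67)

Fund A = 2/3 × 4000 + 1/3 × 62000 = 2666.6667 + 20666.6667 = 23333.3333
Fund B = 1/3 × 80000 + 1/5 × 153000 + 7/15 × 9000 = 26666.6667 + 30600 + 4200 = 61466.6667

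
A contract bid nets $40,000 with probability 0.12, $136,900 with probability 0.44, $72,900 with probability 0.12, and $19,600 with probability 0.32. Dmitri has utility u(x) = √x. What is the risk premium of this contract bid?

E[u] = 0.12·√40000 + 0.44·√136900 + 0.12·√72900 + 0.32·√19600 = 0.12·200 + 0.44·370 + 0.12·270 + 0.32·140 = 264
CE = (264)² = 69696
Risk premium = EV − CE = 80056 − 69696 = 10360

$10,360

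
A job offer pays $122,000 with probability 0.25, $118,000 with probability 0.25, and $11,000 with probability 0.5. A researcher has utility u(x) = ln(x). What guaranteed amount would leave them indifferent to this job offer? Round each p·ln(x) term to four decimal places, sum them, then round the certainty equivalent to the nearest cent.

E[u] = 0.25·ln(122000) + 0.25·ln(118000) + 0.5·ln(11000) = 2.9279 + 2.9196 + 4.6528 = 10.5003
CE = e^10.5003 ≈ 36326.40

$36,326.40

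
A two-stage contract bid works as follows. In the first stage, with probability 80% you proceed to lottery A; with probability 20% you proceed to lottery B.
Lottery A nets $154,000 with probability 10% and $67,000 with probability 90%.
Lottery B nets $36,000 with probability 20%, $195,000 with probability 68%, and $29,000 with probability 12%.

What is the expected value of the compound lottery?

$89,216

EV(A) = 0.1 × 154000 + 0.9 × 67000 = 15400 + 60300 = 75700
EV(B) = 0.2 × 36000 + 0.68 × 195000 + 0.12 × 29000 = 7200 + 132600 + 3480 = 143280
Overall = 0.8 × 75700 + 0.2 × 143280 = 60560 + 28656 = 89216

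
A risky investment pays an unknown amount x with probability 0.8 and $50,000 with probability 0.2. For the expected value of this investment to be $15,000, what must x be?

0.8·x + 0.2·50000 = 15000
0.8·x = 15000 − 10000 = 5000
x = 5000 / 0.8 = 6250

x = $6,250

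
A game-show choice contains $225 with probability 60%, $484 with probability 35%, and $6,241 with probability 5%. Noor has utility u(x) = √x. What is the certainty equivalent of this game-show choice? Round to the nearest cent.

E[u] = 0.6·√225 + 0.35·√484 + 0.05·√6241 = 0.6·15 + 0.35·22 + 0.05·79 = 20.65
CE = (20.65)² = 426.4225

$426.42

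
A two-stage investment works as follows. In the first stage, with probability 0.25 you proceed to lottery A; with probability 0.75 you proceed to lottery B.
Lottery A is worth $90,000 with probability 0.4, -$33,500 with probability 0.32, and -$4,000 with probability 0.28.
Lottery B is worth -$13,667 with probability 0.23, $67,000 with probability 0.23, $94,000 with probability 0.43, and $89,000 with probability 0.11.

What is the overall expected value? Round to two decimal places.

$52,897.44

EV(A) = 0.4 × 90000 + 0.32 × (-33500) + 0.28 × (-4000) = 36000 − 10720 − 1120 = 24160
EV(B) = 0.23 × (-13667) + 0.23 × 67000 + 0.43 × 94000 + 0.11 × 89000 = -3143.41 + 15410 + 40420 + 9790 = 62476.59
Overall = 0.25 × 24160 + 0.75 × 62476.59 = 6040 + 46857.4425 = 52897.4425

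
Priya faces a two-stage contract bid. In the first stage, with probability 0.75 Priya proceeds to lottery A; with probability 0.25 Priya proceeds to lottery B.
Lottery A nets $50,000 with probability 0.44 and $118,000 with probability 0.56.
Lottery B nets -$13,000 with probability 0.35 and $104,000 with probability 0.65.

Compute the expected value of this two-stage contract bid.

$81,822.50

EV(A) = 0.44 × 50000 + 0.56 × 118000 = 22000 + 66080 = 88080
EV(B) = 0.35 × (-13000) + 0.65 × 104000 = -4550 + 67600 = 63050
Overall = 0.75 × 88080 + 0.25 × 63050 = 66060 + 15762.5 = 81822.5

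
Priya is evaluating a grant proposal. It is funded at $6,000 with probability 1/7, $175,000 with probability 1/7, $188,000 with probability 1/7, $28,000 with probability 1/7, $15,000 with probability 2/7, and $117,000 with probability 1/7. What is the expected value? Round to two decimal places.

$77,714.29

EV = 1/7 × 6000 + 1/7 × 175000 + 1/7 × 188000 + 1/7 × 28000 + 2/7 × 15000 + 1/7 × 117000 = 857.1429 + 25000 + 26857.1429 + 4000 + 4285.7143 + 16714.2857 = 77714.2857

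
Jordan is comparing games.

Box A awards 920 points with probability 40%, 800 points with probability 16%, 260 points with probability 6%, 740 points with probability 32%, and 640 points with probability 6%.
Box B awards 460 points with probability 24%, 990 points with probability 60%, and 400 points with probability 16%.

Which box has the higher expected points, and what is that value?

Box A = 0.4 × 920 + 0.16 × 800 + 0.06 × 260 + 0.32 × 740 + 0.06 × 640 = 368 + 128 + 15.6 + 236.8 + 38.4 = 786.8
Box B = 0.24 × 460 + 0.6 × 990 + 0.16 × 400 = 110.4 + 594 + 64 = 768.4

Box A (786.8 points)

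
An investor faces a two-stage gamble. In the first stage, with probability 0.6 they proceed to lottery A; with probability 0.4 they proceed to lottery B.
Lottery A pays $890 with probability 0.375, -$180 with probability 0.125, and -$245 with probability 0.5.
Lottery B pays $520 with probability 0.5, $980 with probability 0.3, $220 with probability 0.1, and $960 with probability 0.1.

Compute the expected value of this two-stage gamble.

$382.05

EV(A) = 0.375 × 890 + 0.125 × (-180) + 0.5 × (-245) = 333.75 − 22.5 − 122.5 = 188.75
EV(B) = 0.5 × 520 + 0.3 × 980 + 0.1 × 220 + 0.1 × 960 = 260 + 294 + 22 + 96 = 672
Overall = 0.6 × 188.75 + 0.4 × 672 = 113.25 + 268.8 = 382.05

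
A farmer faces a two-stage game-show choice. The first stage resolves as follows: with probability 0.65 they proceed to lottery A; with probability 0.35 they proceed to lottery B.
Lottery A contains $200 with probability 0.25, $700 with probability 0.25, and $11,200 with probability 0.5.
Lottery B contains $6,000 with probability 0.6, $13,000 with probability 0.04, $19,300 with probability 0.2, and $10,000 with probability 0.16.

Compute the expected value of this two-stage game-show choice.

$7,139.25

EV(A) = 0.25 × 200 + 0.25 × 700 + 0.5 × 11200 = 50 + 175 + 5600 = 5825
EV(B) = 0.6 × 6000 + 0.04 × 13000 + 0.2 × 19300 + 0.16 × 10000 = 3600 + 520 + 3860 + 1600 = 9580
Overall = 0.65 × 5825 + 0.35 × 9580 = 3786.25 + 3353 = 7139.25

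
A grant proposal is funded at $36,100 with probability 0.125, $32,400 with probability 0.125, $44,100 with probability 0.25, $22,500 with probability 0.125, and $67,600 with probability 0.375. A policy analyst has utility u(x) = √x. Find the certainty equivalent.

$46,225

E[u] = 0.125·√36100 + 0.125·√32400 + 0.25·√44100 + 0.125·√22500 + 0.375·√67600 = 0.125·190 + 0.125·180 + 0.25·210 + 0.125·150 + 0.375·260 = 215
CE = (215)² = 46225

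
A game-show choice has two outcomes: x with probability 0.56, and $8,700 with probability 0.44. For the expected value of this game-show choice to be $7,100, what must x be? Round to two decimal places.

x = $5,842.86

0.56·x + 0.44·8700 = 7100
0.56·x = 7100 − 3828 = 3272
x = 3272 / 0.56 = 5842.8571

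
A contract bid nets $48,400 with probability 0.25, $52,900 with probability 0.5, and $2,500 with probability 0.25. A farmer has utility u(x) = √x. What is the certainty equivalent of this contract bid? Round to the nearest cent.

$33,306.25

E[u] = 0.25·√48400 + 0.5·√52900 + 0.25·√2500 = 0.25·220 + 0.5·230 + 0.25·50 = 182.5
CE = (182.5)² = 33306.25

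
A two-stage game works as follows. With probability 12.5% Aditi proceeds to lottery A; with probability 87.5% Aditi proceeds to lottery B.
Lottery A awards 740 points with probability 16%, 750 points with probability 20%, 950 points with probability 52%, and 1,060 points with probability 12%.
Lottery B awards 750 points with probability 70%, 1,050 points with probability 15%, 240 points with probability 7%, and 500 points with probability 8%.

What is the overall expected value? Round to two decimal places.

EV(A) = 0.16 × 740 + 0.2 × 750 + 0.52 × 950 + 0.12 × 1060 = 118.4 + 150 + 494 + 127.2 = 889.6
EV(B) = 0.7 × 750 + 0.15 × 1050 + 0.07 × 240 + 0.08 × 500 = 525 + 157.5 + 16.8 + 40 = 739.3
Overall = 0.125 × 889.6 + 0.875 × 739.3 = 111.2 + 646.8875 = 758.0875

758.09 points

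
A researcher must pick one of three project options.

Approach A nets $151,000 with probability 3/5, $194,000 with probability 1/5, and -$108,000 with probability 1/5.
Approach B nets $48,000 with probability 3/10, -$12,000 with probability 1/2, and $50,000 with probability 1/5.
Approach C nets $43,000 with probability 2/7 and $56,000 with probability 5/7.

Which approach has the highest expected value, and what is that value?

Approach A ($107,800)

Approach A = 3/5 × 151000 + 1/5 × 194000 + 1/5 × (-108000) = 90600 + 38800 − 21600 = 107800
Approach B = 3/10 × 48000 + 1/2 × (-12000) + 1/5 × 50000 = 14400 − 6000 + 10000 = 18400
Approach C = 2/7 × 43000 + 5/7 × 56000 = 12285.7143 + 40000 = 52285.7143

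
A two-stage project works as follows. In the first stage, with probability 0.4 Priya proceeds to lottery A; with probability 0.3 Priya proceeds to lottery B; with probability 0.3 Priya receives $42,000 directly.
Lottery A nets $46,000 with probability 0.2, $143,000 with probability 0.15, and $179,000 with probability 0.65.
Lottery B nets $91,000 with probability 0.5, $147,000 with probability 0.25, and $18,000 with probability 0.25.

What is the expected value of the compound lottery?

$97,425

EV(A) = 0.2 × 46000 + 0.15 × 143000 + 0.65 × 179000 = 9200 + 21450 + 116350 = 147000
EV(B) = 0.5 × 91000 + 0.25 × 147000 + 0.25 × 18000 = 45500 + 36750 + 4500 = 86750
Branch C: 42000 (certain)
Overall = 0.4 × 147000 + 0.3 × 86750 + 0.3 × 42000 = 58800 + 26025 + 12600 = 97425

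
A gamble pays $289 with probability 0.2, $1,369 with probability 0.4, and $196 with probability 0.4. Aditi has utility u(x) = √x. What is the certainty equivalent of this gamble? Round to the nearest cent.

$566.44

E[u] = 0.2·√289 + 0.4·√1369 + 0.4·√196 = 0.2·17 + 0.4·37 + 0.4·14 = 23.8
CE = (23.8)² = 566.44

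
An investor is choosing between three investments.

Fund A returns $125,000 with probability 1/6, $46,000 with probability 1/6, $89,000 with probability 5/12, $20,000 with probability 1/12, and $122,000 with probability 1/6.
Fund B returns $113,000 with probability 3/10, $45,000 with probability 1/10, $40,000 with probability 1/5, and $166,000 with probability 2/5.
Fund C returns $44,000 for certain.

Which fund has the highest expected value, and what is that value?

Fund A = 1/6 × 125000 + 1/6 × 46000 + 5/12 × 89000 + 1/12 × 20000 + 1/6 × 122000 = 20833.3333 + 7666.6667 + 37083.3333 + 1666.6667 + 20333.3333 = 87583.3333
Fund B = 3/10 × 113000 + 1/10 × 45000 + 1/5 × 40000 + 2/5 × 166000 = 33900 + 4500 + 8000 + 66400 = 112800
Fund C: 44000 (certain)

Fund B ($112,800)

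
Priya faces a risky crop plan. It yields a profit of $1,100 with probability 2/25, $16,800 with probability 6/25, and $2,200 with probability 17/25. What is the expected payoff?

$5,616

EV = 2/25 × 1100 + 6/25 × 16800 + 17/25 × 2200 = 88 + 4032 + 1496 = 5616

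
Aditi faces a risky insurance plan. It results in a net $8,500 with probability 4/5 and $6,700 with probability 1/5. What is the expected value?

$8,140

EV = 4/5 × 8500 + 1/5 × 6700 = 6800 + 1340 = 8140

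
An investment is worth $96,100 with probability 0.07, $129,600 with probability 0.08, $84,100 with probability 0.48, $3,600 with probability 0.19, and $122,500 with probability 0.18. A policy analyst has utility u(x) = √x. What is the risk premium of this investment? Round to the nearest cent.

$10,448.19

E[u] = 0.07·√96100 + 0.08·√129600 + 0.48·√84100 + 0.19·√3600 + 0.18·√122500 = 0.07·310 + 0.08·360 + 0.48·290 + 0.19·60 + 0.18·350 = 264.1
CE = (264.1)² = 69748.81
Risk premium = EV − CE = 80197 − 69748.81 = 10448.19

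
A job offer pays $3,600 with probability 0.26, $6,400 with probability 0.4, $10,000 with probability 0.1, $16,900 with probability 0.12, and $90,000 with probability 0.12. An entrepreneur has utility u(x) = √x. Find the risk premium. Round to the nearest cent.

E[u] = 0.26·√3600 + 0.4·√6400 + 0.1·√10000 + 0.12·√16900 + 0.12·√90000 = 0.26·60 + 0.4·80 + 0.1·100 + 0.12·130 + 0.12·300 = 109.2
CE = (109.2)² = 11924.64
Risk premium = EV − CE = 17324 − 11924.64 = 5399.36

$5,399.36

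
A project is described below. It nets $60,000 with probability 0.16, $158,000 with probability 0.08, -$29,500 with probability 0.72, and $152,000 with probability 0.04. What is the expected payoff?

$7,080

EV = 0.16 × 60000 + 0.08 × 158000 + 0.72 × (-29500) + 0.04 × 152000 = 9600 + 12640 − 21240 + 6080 = 7080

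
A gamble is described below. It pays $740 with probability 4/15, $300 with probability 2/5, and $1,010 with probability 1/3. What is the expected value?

EV = 4/15 × 740 + 2/5 × 300 + 1/3 × 1010 = 197.3333 + 120 + 336.6667 = 654

$654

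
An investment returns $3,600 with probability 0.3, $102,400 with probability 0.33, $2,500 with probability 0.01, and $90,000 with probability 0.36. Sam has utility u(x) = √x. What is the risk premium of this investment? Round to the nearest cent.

$13,426.59

E[u] = 0.3·√3600 + 0.33·√102400 + 0.01·√2500 + 0.36·√90000 = 0.3·60 + 0.33·320 + 0.01·50 + 0.36·300 = 232.1
CE = (232.1)² = 53870.41
Risk premium = EV − CE = 67297 − 53870.41 = 13426.59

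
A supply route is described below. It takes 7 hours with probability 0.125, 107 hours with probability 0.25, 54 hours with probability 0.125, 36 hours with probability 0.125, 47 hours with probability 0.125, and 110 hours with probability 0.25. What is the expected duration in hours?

72.25 hours

EV = 0.125 × 7 + 0.25 × 107 + 0.125 × 54 + 0.125 × 36 + 0.125 × 47 + 0.25 × 110 = 0.875 + 26.75 + 6.75 + 4.5 + 5.875 + 27.5 = 72.25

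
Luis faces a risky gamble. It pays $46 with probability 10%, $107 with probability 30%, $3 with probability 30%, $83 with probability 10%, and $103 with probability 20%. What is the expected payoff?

$66.50

EV = 0.1 × 46 + 0.3 × 107 + 0.3 × 3 + 0.1 × 83 + 0.2 × 103 = 4.6 + 32.1 + 0.9 + 8.3 + 20.6 = 66.5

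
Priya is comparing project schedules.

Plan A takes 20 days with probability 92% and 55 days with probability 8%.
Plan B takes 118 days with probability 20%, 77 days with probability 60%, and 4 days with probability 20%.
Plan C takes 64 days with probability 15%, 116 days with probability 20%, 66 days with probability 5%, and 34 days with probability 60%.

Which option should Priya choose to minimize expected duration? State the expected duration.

Plan A = 0.92 × 20 + 0.08 × 55 = 18.4 + 4.4 = 22.8
Plan B = 0.2 × 118 + 0.6 × 77 + 0.2 × 4 = 23.6 + 46.2 + 0.8 = 70.6
Plan C = 0.15 × 64 + 0.2 × 116 + 0.05 × 66 + 0.6 × 34 = 9.6 + 23.2 + 3.3 + 20.4 = 56.5

Plan A (22.8 days)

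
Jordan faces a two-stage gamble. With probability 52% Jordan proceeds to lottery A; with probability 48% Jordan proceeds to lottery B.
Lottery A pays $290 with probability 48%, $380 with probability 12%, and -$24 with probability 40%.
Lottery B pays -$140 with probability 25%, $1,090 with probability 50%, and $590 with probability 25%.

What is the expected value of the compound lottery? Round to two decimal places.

EV(A) = 0.48 × 290 + 0.12 × 380 + 0.4 × (-24) = 139.2 + 45.6 − 9.6 = 175.2
EV(B) = 0.25 × (-140) + 0.5 × 1090 + 0.25 × 590 = -35 + 545 + 147.5 = 657.5
Overall = 0.52 × 175.2 + 0.48 × 657.5 = 91.104 + 315.6 = 406.704

$406.70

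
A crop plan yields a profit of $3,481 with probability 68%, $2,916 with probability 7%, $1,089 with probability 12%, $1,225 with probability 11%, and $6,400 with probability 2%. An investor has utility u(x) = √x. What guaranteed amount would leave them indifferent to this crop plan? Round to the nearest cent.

$2,841.96

E[u] = 0.68·√3481 + 0.07·√2916 + 0.12·√1089 + 0.11·√1225 + 0.02·√6400 = 0.68·59 + 0.07·54 + 0.12·33 + 0.11·35 + 0.02·80 = 53.31
CE = (53.31)² = 2841.9561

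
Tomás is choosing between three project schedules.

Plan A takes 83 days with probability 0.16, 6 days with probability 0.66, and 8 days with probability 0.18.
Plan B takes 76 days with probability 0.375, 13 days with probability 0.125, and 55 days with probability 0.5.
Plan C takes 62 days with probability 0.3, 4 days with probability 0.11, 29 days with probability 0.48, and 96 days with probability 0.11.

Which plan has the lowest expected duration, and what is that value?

Plan A = 0.16 × 83 + 0.66 × 6 + 0.18 × 8 = 13.28 + 3.96 + 1.44 = 18.68
Plan B = 0.375 × 76 + 0.125 × 13 + 0.5 × 55 = 28.5 + 1.625 + 27.5 = 57.625
Plan C = 0.3 × 62 + 0.11 × 4 + 0.48 × 29 + 0.11 × 96 = 18.6 + 0.44 + 13.92 + 10.56 = 43.52

Plan A (18.68 days)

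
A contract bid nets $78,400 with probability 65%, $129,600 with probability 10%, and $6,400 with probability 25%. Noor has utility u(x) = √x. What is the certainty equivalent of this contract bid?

E[u] = 0.65·√78400 + 0.1·√129600 + 0.25·√6400 = 0.65·280 + 0.1·360 + 0.25·80 = 238
CE = (238)² = 56644

$56,644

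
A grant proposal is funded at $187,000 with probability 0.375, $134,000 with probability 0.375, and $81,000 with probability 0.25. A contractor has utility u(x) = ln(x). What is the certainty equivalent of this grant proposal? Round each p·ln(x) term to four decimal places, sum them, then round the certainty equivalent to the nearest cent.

$133,893.50

E[u] = 0.375·ln(187000) + 0.375·ln(134000) + 0.25·ln(81000) = 4.5521 + 4.4271 + 2.8256 = 11.8048
CE = e^11.8048 ≈ 133893.50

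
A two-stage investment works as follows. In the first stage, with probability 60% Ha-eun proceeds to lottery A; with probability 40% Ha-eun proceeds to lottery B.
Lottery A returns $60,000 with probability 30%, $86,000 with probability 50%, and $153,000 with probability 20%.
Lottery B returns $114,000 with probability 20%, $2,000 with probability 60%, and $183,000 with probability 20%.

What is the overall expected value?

EV(A) = 0.3 × 60000 + 0.5 × 86000 + 0.2 × 153000 = 18000 + 43000 + 30600 = 91600
EV(B) = 0.2 × 114000 + 0.6 × 2000 + 0.2 × 183000 = 22800 + 1200 + 36600 = 60600
Overall = 0.6 × 91600 + 0.4 × 60600 = 54960 + 24240 = 79200

$79,200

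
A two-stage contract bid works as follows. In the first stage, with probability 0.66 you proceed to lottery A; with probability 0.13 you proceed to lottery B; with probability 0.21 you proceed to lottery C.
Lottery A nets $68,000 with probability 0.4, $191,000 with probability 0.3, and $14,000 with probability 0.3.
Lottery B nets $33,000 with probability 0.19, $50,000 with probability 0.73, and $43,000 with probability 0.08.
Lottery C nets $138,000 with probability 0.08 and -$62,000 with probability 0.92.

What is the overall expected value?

EV(A) = 0.4 × 68000 + 0.3 × 191000 + 0.3 × 14000 = 27200 + 57300 + 4200 = 88700
EV(B) = 0.19 × 33000 + 0.73 × 50000 + 0.08 × 43000 = 6270 + 36500 + 3440 = 46210
EV(C) = 0.08 × 138000 + 0.92 × (-62000) = 11040 − 57040 = -46000
Overall = 0.66 × 88700 + 0.13 × 46210 + 0.21 × (-46000) = 58542 + 6007.3 − 9660 = 54889.3

$54,889.30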